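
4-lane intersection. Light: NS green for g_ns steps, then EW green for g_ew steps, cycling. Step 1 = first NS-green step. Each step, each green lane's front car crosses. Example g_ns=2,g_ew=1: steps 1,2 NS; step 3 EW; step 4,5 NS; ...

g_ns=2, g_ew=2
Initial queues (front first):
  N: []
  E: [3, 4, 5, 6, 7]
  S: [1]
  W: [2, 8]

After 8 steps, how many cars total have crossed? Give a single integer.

Step 1 [NS]: N:empty,E:wait,S:car1-GO,W:wait | queues: N=0 E=5 S=0 W=2
Step 2 [NS]: N:empty,E:wait,S:empty,W:wait | queues: N=0 E=5 S=0 W=2
Step 3 [EW]: N:wait,E:car3-GO,S:wait,W:car2-GO | queues: N=0 E=4 S=0 W=1
Step 4 [EW]: N:wait,E:car4-GO,S:wait,W:car8-GO | queues: N=0 E=3 S=0 W=0
Step 5 [NS]: N:empty,E:wait,S:empty,W:wait | queues: N=0 E=3 S=0 W=0
Step 6 [NS]: N:empty,E:wait,S:empty,W:wait | queues: N=0 E=3 S=0 W=0
Step 7 [EW]: N:wait,E:car5-GO,S:wait,W:empty | queues: N=0 E=2 S=0 W=0
Step 8 [EW]: N:wait,E:car6-GO,S:wait,W:empty | queues: N=0 E=1 S=0 W=0
Cars crossed by step 8: 7

Answer: 7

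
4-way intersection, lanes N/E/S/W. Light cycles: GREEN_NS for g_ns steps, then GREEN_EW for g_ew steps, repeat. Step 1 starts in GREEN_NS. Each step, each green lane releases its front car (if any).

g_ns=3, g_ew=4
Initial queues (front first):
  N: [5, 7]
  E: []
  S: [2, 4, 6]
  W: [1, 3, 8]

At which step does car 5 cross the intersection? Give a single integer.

Step 1 [NS]: N:car5-GO,E:wait,S:car2-GO,W:wait | queues: N=1 E=0 S=2 W=3
Step 2 [NS]: N:car7-GO,E:wait,S:car4-GO,W:wait | queues: N=0 E=0 S=1 W=3
Step 3 [NS]: N:empty,E:wait,S:car6-GO,W:wait | queues: N=0 E=0 S=0 W=3
Step 4 [EW]: N:wait,E:empty,S:wait,W:car1-GO | queues: N=0 E=0 S=0 W=2
Step 5 [EW]: N:wait,E:empty,S:wait,W:car3-GO | queues: N=0 E=0 S=0 W=1
Step 6 [EW]: N:wait,E:empty,S:wait,W:car8-GO | queues: N=0 E=0 S=0 W=0
Car 5 crosses at step 1

1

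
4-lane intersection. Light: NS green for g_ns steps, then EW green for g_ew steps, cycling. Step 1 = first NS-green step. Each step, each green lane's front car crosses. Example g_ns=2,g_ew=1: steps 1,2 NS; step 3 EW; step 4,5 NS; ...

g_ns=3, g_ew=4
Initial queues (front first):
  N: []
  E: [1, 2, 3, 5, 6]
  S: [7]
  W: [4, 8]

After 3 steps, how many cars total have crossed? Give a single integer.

Step 1 [NS]: N:empty,E:wait,S:car7-GO,W:wait | queues: N=0 E=5 S=0 W=2
Step 2 [NS]: N:empty,E:wait,S:empty,W:wait | queues: N=0 E=5 S=0 W=2
Step 3 [NS]: N:empty,E:wait,S:empty,W:wait | queues: N=0 E=5 S=0 W=2
Cars crossed by step 3: 1

Answer: 1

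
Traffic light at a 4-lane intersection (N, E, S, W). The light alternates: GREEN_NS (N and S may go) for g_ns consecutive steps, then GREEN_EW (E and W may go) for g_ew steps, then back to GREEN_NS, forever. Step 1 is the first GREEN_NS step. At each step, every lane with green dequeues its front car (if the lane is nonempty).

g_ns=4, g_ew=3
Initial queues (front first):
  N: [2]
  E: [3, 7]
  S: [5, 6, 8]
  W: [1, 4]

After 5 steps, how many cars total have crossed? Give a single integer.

Step 1 [NS]: N:car2-GO,E:wait,S:car5-GO,W:wait | queues: N=0 E=2 S=2 W=2
Step 2 [NS]: N:empty,E:wait,S:car6-GO,W:wait | queues: N=0 E=2 S=1 W=2
Step 3 [NS]: N:empty,E:wait,S:car8-GO,W:wait | queues: N=0 E=2 S=0 W=2
Step 4 [NS]: N:empty,E:wait,S:empty,W:wait | queues: N=0 E=2 S=0 W=2
Step 5 [EW]: N:wait,E:car3-GO,S:wait,W:car1-GO | queues: N=0 E=1 S=0 W=1
Cars crossed by step 5: 6

Answer: 6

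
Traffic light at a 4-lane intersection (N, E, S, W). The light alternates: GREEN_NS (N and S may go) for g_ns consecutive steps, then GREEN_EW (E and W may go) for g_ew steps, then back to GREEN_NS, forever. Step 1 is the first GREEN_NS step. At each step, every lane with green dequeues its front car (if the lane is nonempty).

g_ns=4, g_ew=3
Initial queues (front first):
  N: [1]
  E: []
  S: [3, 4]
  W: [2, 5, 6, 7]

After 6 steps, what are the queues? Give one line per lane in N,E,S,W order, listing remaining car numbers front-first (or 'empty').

Step 1 [NS]: N:car1-GO,E:wait,S:car3-GO,W:wait | queues: N=0 E=0 S=1 W=4
Step 2 [NS]: N:empty,E:wait,S:car4-GO,W:wait | queues: N=0 E=0 S=0 W=4
Step 3 [NS]: N:empty,E:wait,S:empty,W:wait | queues: N=0 E=0 S=0 W=4
Step 4 [NS]: N:empty,E:wait,S:empty,W:wait | queues: N=0 E=0 S=0 W=4
Step 5 [EW]: N:wait,E:empty,S:wait,W:car2-GO | queues: N=0 E=0 S=0 W=3
Step 6 [EW]: N:wait,E:empty,S:wait,W:car5-GO | queues: N=0 E=0 S=0 W=2

N: empty
E: empty
S: empty
W: 6 7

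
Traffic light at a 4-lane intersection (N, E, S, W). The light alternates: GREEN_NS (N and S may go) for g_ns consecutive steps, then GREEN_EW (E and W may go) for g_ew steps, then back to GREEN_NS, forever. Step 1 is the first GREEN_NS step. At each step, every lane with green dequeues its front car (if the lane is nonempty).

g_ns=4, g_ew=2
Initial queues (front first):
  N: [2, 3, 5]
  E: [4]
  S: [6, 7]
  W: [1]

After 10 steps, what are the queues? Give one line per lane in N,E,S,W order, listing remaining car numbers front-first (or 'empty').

Step 1 [NS]: N:car2-GO,E:wait,S:car6-GO,W:wait | queues: N=2 E=1 S=1 W=1
Step 2 [NS]: N:car3-GO,E:wait,S:car7-GO,W:wait | queues: N=1 E=1 S=0 W=1
Step 3 [NS]: N:car5-GO,E:wait,S:empty,W:wait | queues: N=0 E=1 S=0 W=1
Step 4 [NS]: N:empty,E:wait,S:empty,W:wait | queues: N=0 E=1 S=0 W=1
Step 5 [EW]: N:wait,E:car4-GO,S:wait,W:car1-GO | queues: N=0 E=0 S=0 W=0

N: empty
E: empty
S: empty
W: empty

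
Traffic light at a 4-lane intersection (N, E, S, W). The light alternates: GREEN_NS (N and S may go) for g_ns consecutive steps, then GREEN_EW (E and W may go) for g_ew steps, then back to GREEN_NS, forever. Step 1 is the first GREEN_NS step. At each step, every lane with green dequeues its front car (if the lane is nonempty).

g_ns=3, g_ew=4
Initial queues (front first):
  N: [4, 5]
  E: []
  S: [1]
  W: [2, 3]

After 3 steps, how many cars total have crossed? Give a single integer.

Answer: 3

Derivation:
Step 1 [NS]: N:car4-GO,E:wait,S:car1-GO,W:wait | queues: N=1 E=0 S=0 W=2
Step 2 [NS]: N:car5-GO,E:wait,S:empty,W:wait | queues: N=0 E=0 S=0 W=2
Step 3 [NS]: N:empty,E:wait,S:empty,W:wait | queues: N=0 E=0 S=0 W=2
Cars crossed by step 3: 3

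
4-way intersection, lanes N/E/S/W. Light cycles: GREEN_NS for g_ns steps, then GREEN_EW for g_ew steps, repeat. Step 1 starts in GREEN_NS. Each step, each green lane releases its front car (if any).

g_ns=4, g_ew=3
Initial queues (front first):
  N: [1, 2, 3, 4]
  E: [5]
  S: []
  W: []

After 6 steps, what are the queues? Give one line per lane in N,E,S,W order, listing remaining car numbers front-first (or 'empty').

Step 1 [NS]: N:car1-GO,E:wait,S:empty,W:wait | queues: N=3 E=1 S=0 W=0
Step 2 [NS]: N:car2-GO,E:wait,S:empty,W:wait | queues: N=2 E=1 S=0 W=0
Step 3 [NS]: N:car3-GO,E:wait,S:empty,W:wait | queues: N=1 E=1 S=0 W=0
Step 4 [NS]: N:car4-GO,E:wait,S:empty,W:wait | queues: N=0 E=1 S=0 W=0
Step 5 [EW]: N:wait,E:car5-GO,S:wait,W:empty | queues: N=0 E=0 S=0 W=0

N: empty
E: empty
S: empty
W: empty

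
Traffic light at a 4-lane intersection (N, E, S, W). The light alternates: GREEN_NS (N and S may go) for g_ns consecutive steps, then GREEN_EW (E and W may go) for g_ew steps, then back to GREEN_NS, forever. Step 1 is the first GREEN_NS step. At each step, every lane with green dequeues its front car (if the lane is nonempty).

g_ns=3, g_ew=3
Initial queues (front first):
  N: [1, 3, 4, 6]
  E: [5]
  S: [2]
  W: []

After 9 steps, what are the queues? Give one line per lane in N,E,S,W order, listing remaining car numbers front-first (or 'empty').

Step 1 [NS]: N:car1-GO,E:wait,S:car2-GO,W:wait | queues: N=3 E=1 S=0 W=0
Step 2 [NS]: N:car3-GO,E:wait,S:empty,W:wait | queues: N=2 E=1 S=0 W=0
Step 3 [NS]: N:car4-GO,E:wait,S:empty,W:wait | queues: N=1 E=1 S=0 W=0
Step 4 [EW]: N:wait,E:car5-GO,S:wait,W:empty | queues: N=1 E=0 S=0 W=0
Step 5 [EW]: N:wait,E:empty,S:wait,W:empty | queues: N=1 E=0 S=0 W=0
Step 6 [EW]: N:wait,E:empty,S:wait,W:empty | queues: N=1 E=0 S=0 W=0
Step 7 [NS]: N:car6-GO,E:wait,S:empty,W:wait | queues: N=0 E=0 S=0 W=0

N: empty
E: empty
S: empty
W: empty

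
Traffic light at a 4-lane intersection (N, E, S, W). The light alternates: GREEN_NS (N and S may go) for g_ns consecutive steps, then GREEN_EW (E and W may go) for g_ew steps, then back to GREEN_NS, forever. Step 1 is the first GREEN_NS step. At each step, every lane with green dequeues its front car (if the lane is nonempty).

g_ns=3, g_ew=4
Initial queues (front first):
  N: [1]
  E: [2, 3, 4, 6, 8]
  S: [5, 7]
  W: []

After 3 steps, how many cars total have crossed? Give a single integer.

Step 1 [NS]: N:car1-GO,E:wait,S:car5-GO,W:wait | queues: N=0 E=5 S=1 W=0
Step 2 [NS]: N:empty,E:wait,S:car7-GO,W:wait | queues: N=0 E=5 S=0 W=0
Step 3 [NS]: N:empty,E:wait,S:empty,W:wait | queues: N=0 E=5 S=0 W=0
Cars crossed by step 3: 3

Answer: 3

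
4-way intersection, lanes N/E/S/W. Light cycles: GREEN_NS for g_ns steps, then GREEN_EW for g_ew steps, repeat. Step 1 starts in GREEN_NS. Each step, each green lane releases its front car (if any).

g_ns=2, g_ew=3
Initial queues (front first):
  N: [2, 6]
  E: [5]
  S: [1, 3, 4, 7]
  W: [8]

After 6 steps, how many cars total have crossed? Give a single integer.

Answer: 7

Derivation:
Step 1 [NS]: N:car2-GO,E:wait,S:car1-GO,W:wait | queues: N=1 E=1 S=3 W=1
Step 2 [NS]: N:car6-GO,E:wait,S:car3-GO,W:wait | queues: N=0 E=1 S=2 W=1
Step 3 [EW]: N:wait,E:car5-GO,S:wait,W:car8-GO | queues: N=0 E=0 S=2 W=0
Step 4 [EW]: N:wait,E:empty,S:wait,W:empty | queues: N=0 E=0 S=2 W=0
Step 5 [EW]: N:wait,E:empty,S:wait,W:empty | queues: N=0 E=0 S=2 W=0
Step 6 [NS]: N:empty,E:wait,S:car4-GO,W:wait | queues: N=0 E=0 S=1 W=0
Cars crossed by step 6: 7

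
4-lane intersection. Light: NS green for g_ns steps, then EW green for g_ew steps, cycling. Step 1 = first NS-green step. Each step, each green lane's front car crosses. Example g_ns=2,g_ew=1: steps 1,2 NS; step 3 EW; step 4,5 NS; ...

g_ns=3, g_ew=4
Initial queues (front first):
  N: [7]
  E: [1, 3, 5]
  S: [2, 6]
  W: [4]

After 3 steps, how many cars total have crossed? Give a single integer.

Step 1 [NS]: N:car7-GO,E:wait,S:car2-GO,W:wait | queues: N=0 E=3 S=1 W=1
Step 2 [NS]: N:empty,E:wait,S:car6-GO,W:wait | queues: N=0 E=3 S=0 W=1
Step 3 [NS]: N:empty,E:wait,S:empty,W:wait | queues: N=0 E=3 S=0 W=1
Cars crossed by step 3: 3

Answer: 3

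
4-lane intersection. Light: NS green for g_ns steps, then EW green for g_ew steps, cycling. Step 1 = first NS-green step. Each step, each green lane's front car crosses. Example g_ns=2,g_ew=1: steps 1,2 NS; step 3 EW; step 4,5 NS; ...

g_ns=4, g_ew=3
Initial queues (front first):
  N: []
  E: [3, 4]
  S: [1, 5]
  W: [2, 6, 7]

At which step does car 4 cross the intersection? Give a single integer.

Step 1 [NS]: N:empty,E:wait,S:car1-GO,W:wait | queues: N=0 E=2 S=1 W=3
Step 2 [NS]: N:empty,E:wait,S:car5-GO,W:wait | queues: N=0 E=2 S=0 W=3
Step 3 [NS]: N:empty,E:wait,S:empty,W:wait | queues: N=0 E=2 S=0 W=3
Step 4 [NS]: N:empty,E:wait,S:empty,W:wait | queues: N=0 E=2 S=0 W=3
Step 5 [EW]: N:wait,E:car3-GO,S:wait,W:car2-GO | queues: N=0 E=1 S=0 W=2
Step 6 [EW]: N:wait,E:car4-GO,S:wait,W:car6-GO | queues: N=0 E=0 S=0 W=1
Step 7 [EW]: N:wait,E:empty,S:wait,W:car7-GO | queues: N=0 E=0 S=0 W=0
Car 4 crosses at step 6

6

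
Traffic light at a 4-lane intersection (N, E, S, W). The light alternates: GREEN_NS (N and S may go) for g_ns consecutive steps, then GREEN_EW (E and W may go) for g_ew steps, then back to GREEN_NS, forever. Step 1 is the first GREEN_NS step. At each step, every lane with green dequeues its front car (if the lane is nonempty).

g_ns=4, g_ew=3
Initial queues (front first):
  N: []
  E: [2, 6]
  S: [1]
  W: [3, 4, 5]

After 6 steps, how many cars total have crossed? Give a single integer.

Step 1 [NS]: N:empty,E:wait,S:car1-GO,W:wait | queues: N=0 E=2 S=0 W=3
Step 2 [NS]: N:empty,E:wait,S:empty,W:wait | queues: N=0 E=2 S=0 W=3
Step 3 [NS]: N:empty,E:wait,S:empty,W:wait | queues: N=0 E=2 S=0 W=3
Step 4 [NS]: N:empty,E:wait,S:empty,W:wait | queues: N=0 E=2 S=0 W=3
Step 5 [EW]: N:wait,E:car2-GO,S:wait,W:car3-GO | queues: N=0 E=1 S=0 W=2
Step 6 [EW]: N:wait,E:car6-GO,S:wait,W:car4-GO | queues: N=0 E=0 S=0 W=1
Cars crossed by step 6: 5

Answer: 5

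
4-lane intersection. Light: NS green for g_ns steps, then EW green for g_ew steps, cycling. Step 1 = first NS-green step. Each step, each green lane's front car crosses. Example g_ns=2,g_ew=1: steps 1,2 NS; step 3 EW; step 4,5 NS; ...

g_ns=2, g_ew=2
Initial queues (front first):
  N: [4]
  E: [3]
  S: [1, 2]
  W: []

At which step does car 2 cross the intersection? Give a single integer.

Step 1 [NS]: N:car4-GO,E:wait,S:car1-GO,W:wait | queues: N=0 E=1 S=1 W=0
Step 2 [NS]: N:empty,E:wait,S:car2-GO,W:wait | queues: N=0 E=1 S=0 W=0
Step 3 [EW]: N:wait,E:car3-GO,S:wait,W:empty | queues: N=0 E=0 S=0 W=0
Car 2 crosses at step 2

2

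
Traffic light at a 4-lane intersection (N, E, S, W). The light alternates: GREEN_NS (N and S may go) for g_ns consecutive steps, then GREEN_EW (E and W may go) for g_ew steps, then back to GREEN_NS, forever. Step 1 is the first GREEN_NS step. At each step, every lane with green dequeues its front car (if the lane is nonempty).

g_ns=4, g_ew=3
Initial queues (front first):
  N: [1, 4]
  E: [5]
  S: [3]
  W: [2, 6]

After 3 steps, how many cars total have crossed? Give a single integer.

Step 1 [NS]: N:car1-GO,E:wait,S:car3-GO,W:wait | queues: N=1 E=1 S=0 W=2
Step 2 [NS]: N:car4-GO,E:wait,S:empty,W:wait | queues: N=0 E=1 S=0 W=2
Step 3 [NS]: N:empty,E:wait,S:empty,W:wait | queues: N=0 E=1 S=0 W=2
Cars crossed by step 3: 3

Answer: 3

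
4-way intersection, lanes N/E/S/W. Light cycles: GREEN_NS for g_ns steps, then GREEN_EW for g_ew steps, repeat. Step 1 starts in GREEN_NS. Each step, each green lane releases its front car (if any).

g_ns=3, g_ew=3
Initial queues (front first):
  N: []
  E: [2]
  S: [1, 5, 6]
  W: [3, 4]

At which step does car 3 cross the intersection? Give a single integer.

Step 1 [NS]: N:empty,E:wait,S:car1-GO,W:wait | queues: N=0 E=1 S=2 W=2
Step 2 [NS]: N:empty,E:wait,S:car5-GO,W:wait | queues: N=0 E=1 S=1 W=2
Step 3 [NS]: N:empty,E:wait,S:car6-GO,W:wait | queues: N=0 E=1 S=0 W=2
Step 4 [EW]: N:wait,E:car2-GO,S:wait,W:car3-GO | queues: N=0 E=0 S=0 W=1
Step 5 [EW]: N:wait,E:empty,S:wait,W:car4-GO | queues: N=0 E=0 S=0 W=0
Car 3 crosses at step 4

4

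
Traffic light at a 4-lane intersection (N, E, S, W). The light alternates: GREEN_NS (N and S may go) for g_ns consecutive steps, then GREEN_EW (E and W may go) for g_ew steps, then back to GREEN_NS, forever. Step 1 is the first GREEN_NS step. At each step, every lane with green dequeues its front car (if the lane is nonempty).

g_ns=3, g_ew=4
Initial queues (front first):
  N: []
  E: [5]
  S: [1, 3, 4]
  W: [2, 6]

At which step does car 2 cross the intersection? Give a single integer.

Step 1 [NS]: N:empty,E:wait,S:car1-GO,W:wait | queues: N=0 E=1 S=2 W=2
Step 2 [NS]: N:empty,E:wait,S:car3-GO,W:wait | queues: N=0 E=1 S=1 W=2
Step 3 [NS]: N:empty,E:wait,S:car4-GO,W:wait | queues: N=0 E=1 S=0 W=2
Step 4 [EW]: N:wait,E:car5-GO,S:wait,W:car2-GO | queues: N=0 E=0 S=0 W=1
Step 5 [EW]: N:wait,E:empty,S:wait,W:car6-GO | queues: N=0 E=0 S=0 W=0
Car 2 crosses at step 4

4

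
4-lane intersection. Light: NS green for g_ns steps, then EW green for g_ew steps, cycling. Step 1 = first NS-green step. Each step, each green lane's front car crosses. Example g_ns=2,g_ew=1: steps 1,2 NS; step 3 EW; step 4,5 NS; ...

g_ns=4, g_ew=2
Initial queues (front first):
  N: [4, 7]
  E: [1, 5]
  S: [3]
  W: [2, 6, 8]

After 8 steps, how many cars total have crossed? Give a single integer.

Step 1 [NS]: N:car4-GO,E:wait,S:car3-GO,W:wait | queues: N=1 E=2 S=0 W=3
Step 2 [NS]: N:car7-GO,E:wait,S:empty,W:wait | queues: N=0 E=2 S=0 W=3
Step 3 [NS]: N:empty,E:wait,S:empty,W:wait | queues: N=0 E=2 S=0 W=3
Step 4 [NS]: N:empty,E:wait,S:empty,W:wait | queues: N=0 E=2 S=0 W=3
Step 5 [EW]: N:wait,E:car1-GO,S:wait,W:car2-GO | queues: N=0 E=1 S=0 W=2
Step 6 [EW]: N:wait,E:car5-GO,S:wait,W:car6-GO | queues: N=0 E=0 S=0 W=1
Step 7 [NS]: N:empty,E:wait,S:empty,W:wait | queues: N=0 E=0 S=0 W=1
Step 8 [NS]: N:empty,E:wait,S:empty,W:wait | queues: N=0 E=0 S=0 W=1
Cars crossed by step 8: 7

Answer: 7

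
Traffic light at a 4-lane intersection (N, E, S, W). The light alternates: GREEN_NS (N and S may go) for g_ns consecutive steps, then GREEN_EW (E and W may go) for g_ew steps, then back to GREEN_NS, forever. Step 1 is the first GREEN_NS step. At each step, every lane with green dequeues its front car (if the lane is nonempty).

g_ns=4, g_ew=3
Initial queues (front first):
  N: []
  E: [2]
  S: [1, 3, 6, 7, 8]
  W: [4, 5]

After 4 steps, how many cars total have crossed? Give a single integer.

Answer: 4

Derivation:
Step 1 [NS]: N:empty,E:wait,S:car1-GO,W:wait | queues: N=0 E=1 S=4 W=2
Step 2 [NS]: N:empty,E:wait,S:car3-GO,W:wait | queues: N=0 E=1 S=3 W=2
Step 3 [NS]: N:empty,E:wait,S:car6-GO,W:wait | queues: N=0 E=1 S=2 W=2
Step 4 [NS]: N:empty,E:wait,S:car7-GO,W:wait | queues: N=0 E=1 S=1 W=2
Cars crossed by step 4: 4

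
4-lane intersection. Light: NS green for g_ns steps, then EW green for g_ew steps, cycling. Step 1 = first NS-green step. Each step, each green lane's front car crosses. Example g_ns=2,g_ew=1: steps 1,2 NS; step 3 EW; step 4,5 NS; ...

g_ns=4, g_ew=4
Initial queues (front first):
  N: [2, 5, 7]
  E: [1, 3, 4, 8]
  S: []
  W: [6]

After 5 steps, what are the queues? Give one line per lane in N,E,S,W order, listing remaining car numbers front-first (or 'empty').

Step 1 [NS]: N:car2-GO,E:wait,S:empty,W:wait | queues: N=2 E=4 S=0 W=1
Step 2 [NS]: N:car5-GO,E:wait,S:empty,W:wait | queues: N=1 E=4 S=0 W=1
Step 3 [NS]: N:car7-GO,E:wait,S:empty,W:wait | queues: N=0 E=4 S=0 W=1
Step 4 [NS]: N:empty,E:wait,S:empty,W:wait | queues: N=0 E=4 S=0 W=1
Step 5 [EW]: N:wait,E:car1-GO,S:wait,W:car6-GO | queues: N=0 E=3 S=0 W=0

N: empty
E: 3 4 8
S: empty
W: empty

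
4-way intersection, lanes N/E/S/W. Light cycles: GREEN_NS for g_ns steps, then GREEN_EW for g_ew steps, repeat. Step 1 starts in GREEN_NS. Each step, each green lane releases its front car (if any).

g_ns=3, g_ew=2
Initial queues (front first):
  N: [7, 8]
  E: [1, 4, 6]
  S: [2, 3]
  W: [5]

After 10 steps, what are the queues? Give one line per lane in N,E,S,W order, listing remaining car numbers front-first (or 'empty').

Step 1 [NS]: N:car7-GO,E:wait,S:car2-GO,W:wait | queues: N=1 E=3 S=1 W=1
Step 2 [NS]: N:car8-GO,E:wait,S:car3-GO,W:wait | queues: N=0 E=3 S=0 W=1
Step 3 [NS]: N:empty,E:wait,S:empty,W:wait | queues: N=0 E=3 S=0 W=1
Step 4 [EW]: N:wait,E:car1-GO,S:wait,W:car5-GO | queues: N=0 E=2 S=0 W=0
Step 5 [EW]: N:wait,E:car4-GO,S:wait,W:empty | queues: N=0 E=1 S=0 W=0
Step 6 [NS]: N:empty,E:wait,S:empty,W:wait | queues: N=0 E=1 S=0 W=0
Step 7 [NS]: N:empty,E:wait,S:empty,W:wait | queues: N=0 E=1 S=0 W=0
Step 8 [NS]: N:empty,E:wait,S:empty,W:wait | queues: N=0 E=1 S=0 W=0
Step 9 [EW]: N:wait,E:car6-GO,S:wait,W:empty | queues: N=0 E=0 S=0 W=0

N: empty
E: empty
S: empty
W: empty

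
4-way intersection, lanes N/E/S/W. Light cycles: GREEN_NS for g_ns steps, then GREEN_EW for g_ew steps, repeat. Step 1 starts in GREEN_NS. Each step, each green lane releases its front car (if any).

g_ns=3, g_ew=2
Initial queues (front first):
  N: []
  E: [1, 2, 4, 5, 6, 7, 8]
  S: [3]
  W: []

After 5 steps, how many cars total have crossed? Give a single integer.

Answer: 3

Derivation:
Step 1 [NS]: N:empty,E:wait,S:car3-GO,W:wait | queues: N=0 E=7 S=0 W=0
Step 2 [NS]: N:empty,E:wait,S:empty,W:wait | queues: N=0 E=7 S=0 W=0
Step 3 [NS]: N:empty,E:wait,S:empty,W:wait | queues: N=0 E=7 S=0 W=0
Step 4 [EW]: N:wait,E:car1-GO,S:wait,W:empty | queues: N=0 E=6 S=0 W=0
Step 5 [EW]: N:wait,E:car2-GO,S:wait,W:empty | queues: N=0 E=5 S=0 W=0
Cars crossed by step 5: 3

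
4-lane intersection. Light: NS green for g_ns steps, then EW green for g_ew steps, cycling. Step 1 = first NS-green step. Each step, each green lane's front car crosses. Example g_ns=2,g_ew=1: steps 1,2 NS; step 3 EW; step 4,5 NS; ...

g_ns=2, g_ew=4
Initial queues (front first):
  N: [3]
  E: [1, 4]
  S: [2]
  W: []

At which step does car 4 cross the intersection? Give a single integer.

Step 1 [NS]: N:car3-GO,E:wait,S:car2-GO,W:wait | queues: N=0 E=2 S=0 W=0
Step 2 [NS]: N:empty,E:wait,S:empty,W:wait | queues: N=0 E=2 S=0 W=0
Step 3 [EW]: N:wait,E:car1-GO,S:wait,W:empty | queues: N=0 E=1 S=0 W=0
Step 4 [EW]: N:wait,E:car4-GO,S:wait,W:empty | queues: N=0 E=0 S=0 W=0
Car 4 crosses at step 4

4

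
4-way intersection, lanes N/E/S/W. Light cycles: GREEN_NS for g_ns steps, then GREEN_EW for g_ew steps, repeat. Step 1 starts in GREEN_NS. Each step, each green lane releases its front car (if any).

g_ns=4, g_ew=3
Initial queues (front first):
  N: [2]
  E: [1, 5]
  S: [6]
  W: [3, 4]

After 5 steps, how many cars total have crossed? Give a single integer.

Step 1 [NS]: N:car2-GO,E:wait,S:car6-GO,W:wait | queues: N=0 E=2 S=0 W=2
Step 2 [NS]: N:empty,E:wait,S:empty,W:wait | queues: N=0 E=2 S=0 W=2
Step 3 [NS]: N:empty,E:wait,S:empty,W:wait | queues: N=0 E=2 S=0 W=2
Step 4 [NS]: N:empty,E:wait,S:empty,W:wait | queues: N=0 E=2 S=0 W=2
Step 5 [EW]: N:wait,E:car1-GO,S:wait,W:car3-GO | queues: N=0 E=1 S=0 W=1
Cars crossed by step 5: 4

Answer: 4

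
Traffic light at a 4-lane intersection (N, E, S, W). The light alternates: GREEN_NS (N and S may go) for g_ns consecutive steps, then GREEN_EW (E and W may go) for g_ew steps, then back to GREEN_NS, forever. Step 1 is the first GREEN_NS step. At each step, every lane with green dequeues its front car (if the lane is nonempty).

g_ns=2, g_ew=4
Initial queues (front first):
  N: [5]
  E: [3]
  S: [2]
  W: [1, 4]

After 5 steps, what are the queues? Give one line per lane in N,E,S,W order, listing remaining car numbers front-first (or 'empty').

Step 1 [NS]: N:car5-GO,E:wait,S:car2-GO,W:wait | queues: N=0 E=1 S=0 W=2
Step 2 [NS]: N:empty,E:wait,S:empty,W:wait | queues: N=0 E=1 S=0 W=2
Step 3 [EW]: N:wait,E:car3-GO,S:wait,W:car1-GO | queues: N=0 E=0 S=0 W=1
Step 4 [EW]: N:wait,E:empty,S:wait,W:car4-GO | queues: N=0 E=0 S=0 W=0

N: empty
E: empty
S: empty
W: empty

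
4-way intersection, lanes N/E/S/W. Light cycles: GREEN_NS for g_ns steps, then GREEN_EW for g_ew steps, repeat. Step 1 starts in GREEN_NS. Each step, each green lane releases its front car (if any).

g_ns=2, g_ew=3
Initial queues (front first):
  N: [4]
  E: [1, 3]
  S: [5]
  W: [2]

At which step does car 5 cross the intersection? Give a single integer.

Step 1 [NS]: N:car4-GO,E:wait,S:car5-GO,W:wait | queues: N=0 E=2 S=0 W=1
Step 2 [NS]: N:empty,E:wait,S:empty,W:wait | queues: N=0 E=2 S=0 W=1
Step 3 [EW]: N:wait,E:car1-GO,S:wait,W:car2-GO | queues: N=0 E=1 S=0 W=0
Step 4 [EW]: N:wait,E:car3-GO,S:wait,W:empty | queues: N=0 E=0 S=0 W=0
Car 5 crosses at step 1

1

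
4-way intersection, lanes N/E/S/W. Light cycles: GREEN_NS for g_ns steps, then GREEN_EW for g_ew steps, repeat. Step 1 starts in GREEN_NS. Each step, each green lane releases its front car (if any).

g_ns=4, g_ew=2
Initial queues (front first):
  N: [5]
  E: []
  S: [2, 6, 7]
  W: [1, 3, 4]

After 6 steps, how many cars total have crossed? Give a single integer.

Answer: 6

Derivation:
Step 1 [NS]: N:car5-GO,E:wait,S:car2-GO,W:wait | queues: N=0 E=0 S=2 W=3
Step 2 [NS]: N:empty,E:wait,S:car6-GO,W:wait | queues: N=0 E=0 S=1 W=3
Step 3 [NS]: N:empty,E:wait,S:car7-GO,W:wait | queues: N=0 E=0 S=0 W=3
Step 4 [NS]: N:empty,E:wait,S:empty,W:wait | queues: N=0 E=0 S=0 W=3
Step 5 [EW]: N:wait,E:empty,S:wait,W:car1-GO | queues: N=0 E=0 S=0 W=2
Step 6 [EW]: N:wait,E:empty,S:wait,W:car3-GO | queues: N=0 E=0 S=0 W=1
Cars crossed by step 6: 6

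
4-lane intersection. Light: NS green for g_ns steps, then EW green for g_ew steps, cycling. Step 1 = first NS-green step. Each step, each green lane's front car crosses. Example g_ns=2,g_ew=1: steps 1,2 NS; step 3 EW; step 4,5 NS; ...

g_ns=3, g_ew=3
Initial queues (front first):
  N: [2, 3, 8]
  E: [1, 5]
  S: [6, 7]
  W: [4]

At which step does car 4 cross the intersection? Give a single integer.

Step 1 [NS]: N:car2-GO,E:wait,S:car6-GO,W:wait | queues: N=2 E=2 S=1 W=1
Step 2 [NS]: N:car3-GO,E:wait,S:car7-GO,W:wait | queues: N=1 E=2 S=0 W=1
Step 3 [NS]: N:car8-GO,E:wait,S:empty,W:wait | queues: N=0 E=2 S=0 W=1
Step 4 [EW]: N:wait,E:car1-GO,S:wait,W:car4-GO | queues: N=0 E=1 S=0 W=0
Step 5 [EW]: N:wait,E:car5-GO,S:wait,W:empty | queues: N=0 E=0 S=0 W=0
Car 4 crosses at step 4

4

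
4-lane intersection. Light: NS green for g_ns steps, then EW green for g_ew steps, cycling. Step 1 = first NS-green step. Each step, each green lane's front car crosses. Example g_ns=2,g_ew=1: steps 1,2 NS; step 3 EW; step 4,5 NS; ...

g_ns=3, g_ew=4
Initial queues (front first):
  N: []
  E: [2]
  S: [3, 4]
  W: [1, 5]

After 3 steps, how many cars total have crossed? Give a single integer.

Answer: 2

Derivation:
Step 1 [NS]: N:empty,E:wait,S:car3-GO,W:wait | queues: N=0 E=1 S=1 W=2
Step 2 [NS]: N:empty,E:wait,S:car4-GO,W:wait | queues: N=0 E=1 S=0 W=2
Step 3 [NS]: N:empty,E:wait,S:empty,W:wait | queues: N=0 E=1 S=0 W=2
Cars crossed by step 3: 2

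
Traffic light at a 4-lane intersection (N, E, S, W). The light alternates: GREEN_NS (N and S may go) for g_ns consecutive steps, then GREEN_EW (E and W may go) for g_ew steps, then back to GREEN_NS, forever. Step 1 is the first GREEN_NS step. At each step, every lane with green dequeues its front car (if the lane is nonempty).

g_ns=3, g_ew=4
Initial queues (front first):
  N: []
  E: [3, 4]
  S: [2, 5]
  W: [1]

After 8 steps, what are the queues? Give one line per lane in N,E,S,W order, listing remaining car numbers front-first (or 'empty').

Step 1 [NS]: N:empty,E:wait,S:car2-GO,W:wait | queues: N=0 E=2 S=1 W=1
Step 2 [NS]: N:empty,E:wait,S:car5-GO,W:wait | queues: N=0 E=2 S=0 W=1
Step 3 [NS]: N:empty,E:wait,S:empty,W:wait | queues: N=0 E=2 S=0 W=1
Step 4 [EW]: N:wait,E:car3-GO,S:wait,W:car1-GO | queues: N=0 E=1 S=0 W=0
Step 5 [EW]: N:wait,E:car4-GO,S:wait,W:empty | queues: N=0 E=0 S=0 W=0

N: empty
E: empty
S: empty
W: empty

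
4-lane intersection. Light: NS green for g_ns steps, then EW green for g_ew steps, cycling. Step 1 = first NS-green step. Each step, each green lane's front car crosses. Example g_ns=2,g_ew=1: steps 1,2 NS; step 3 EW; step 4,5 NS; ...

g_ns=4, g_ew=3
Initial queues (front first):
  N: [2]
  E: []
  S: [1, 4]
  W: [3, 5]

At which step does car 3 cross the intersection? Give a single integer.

Step 1 [NS]: N:car2-GO,E:wait,S:car1-GO,W:wait | queues: N=0 E=0 S=1 W=2
Step 2 [NS]: N:empty,E:wait,S:car4-GO,W:wait | queues: N=0 E=0 S=0 W=2
Step 3 [NS]: N:empty,E:wait,S:empty,W:wait | queues: N=0 E=0 S=0 W=2
Step 4 [NS]: N:empty,E:wait,S:empty,W:wait | queues: N=0 E=0 S=0 W=2
Step 5 [EW]: N:wait,E:empty,S:wait,W:car3-GO | queues: N=0 E=0 S=0 W=1
Step 6 [EW]: N:wait,E:empty,S:wait,W:car5-GO | queues: N=0 E=0 S=0 W=0
Car 3 crosses at step 5

5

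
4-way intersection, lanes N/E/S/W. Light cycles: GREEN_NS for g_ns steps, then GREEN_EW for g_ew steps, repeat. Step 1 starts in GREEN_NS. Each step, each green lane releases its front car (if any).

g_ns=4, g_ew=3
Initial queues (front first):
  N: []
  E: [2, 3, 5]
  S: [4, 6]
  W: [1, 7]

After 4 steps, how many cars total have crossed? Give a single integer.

Answer: 2

Derivation:
Step 1 [NS]: N:empty,E:wait,S:car4-GO,W:wait | queues: N=0 E=3 S=1 W=2
Step 2 [NS]: N:empty,E:wait,S:car6-GO,W:wait | queues: N=0 E=3 S=0 W=2
Step 3 [NS]: N:empty,E:wait,S:empty,W:wait | queues: N=0 E=3 S=0 W=2
Step 4 [NS]: N:empty,E:wait,S:empty,W:wait | queues: N=0 E=3 S=0 W=2
Cars crossed by step 4: 2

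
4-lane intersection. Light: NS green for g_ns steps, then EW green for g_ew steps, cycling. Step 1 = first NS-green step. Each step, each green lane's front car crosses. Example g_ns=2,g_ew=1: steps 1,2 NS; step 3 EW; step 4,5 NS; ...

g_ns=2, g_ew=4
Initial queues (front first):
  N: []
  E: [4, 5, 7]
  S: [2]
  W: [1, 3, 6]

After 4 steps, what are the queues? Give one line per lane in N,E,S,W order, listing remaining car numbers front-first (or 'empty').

Step 1 [NS]: N:empty,E:wait,S:car2-GO,W:wait | queues: N=0 E=3 S=0 W=3
Step 2 [NS]: N:empty,E:wait,S:empty,W:wait | queues: N=0 E=3 S=0 W=3
Step 3 [EW]: N:wait,E:car4-GO,S:wait,W:car1-GO | queues: N=0 E=2 S=0 W=2
Step 4 [EW]: N:wait,E:car5-GO,S:wait,W:car3-GO | queues: N=0 E=1 S=0 W=1

N: empty
E: 7
S: empty
W: 6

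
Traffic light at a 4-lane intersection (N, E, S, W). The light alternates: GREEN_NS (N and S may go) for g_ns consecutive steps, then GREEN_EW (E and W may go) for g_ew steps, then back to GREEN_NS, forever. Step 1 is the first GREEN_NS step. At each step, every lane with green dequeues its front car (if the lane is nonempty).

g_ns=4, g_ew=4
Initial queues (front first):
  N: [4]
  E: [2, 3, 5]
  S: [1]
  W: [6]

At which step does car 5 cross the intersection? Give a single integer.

Step 1 [NS]: N:car4-GO,E:wait,S:car1-GO,W:wait | queues: N=0 E=3 S=0 W=1
Step 2 [NS]: N:empty,E:wait,S:empty,W:wait | queues: N=0 E=3 S=0 W=1
Step 3 [NS]: N:empty,E:wait,S:empty,W:wait | queues: N=0 E=3 S=0 W=1
Step 4 [NS]: N:empty,E:wait,S:empty,W:wait | queues: N=0 E=3 S=0 W=1
Step 5 [EW]: N:wait,E:car2-GO,S:wait,W:car6-GO | queues: N=0 E=2 S=0 W=0
Step 6 [EW]: N:wait,E:car3-GO,S:wait,W:empty | queues: N=0 E=1 S=0 W=0
Step 7 [EW]: N:wait,E:car5-GO,S:wait,W:empty | queues: N=0 E=0 S=0 W=0
Car 5 crosses at step 7

7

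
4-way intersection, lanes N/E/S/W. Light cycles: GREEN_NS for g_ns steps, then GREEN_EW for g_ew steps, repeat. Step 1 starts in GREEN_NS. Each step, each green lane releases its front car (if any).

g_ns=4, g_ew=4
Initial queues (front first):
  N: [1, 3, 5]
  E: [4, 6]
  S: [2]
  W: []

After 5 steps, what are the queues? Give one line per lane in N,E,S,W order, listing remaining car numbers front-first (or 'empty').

Step 1 [NS]: N:car1-GO,E:wait,S:car2-GO,W:wait | queues: N=2 E=2 S=0 W=0
Step 2 [NS]: N:car3-GO,E:wait,S:empty,W:wait | queues: N=1 E=2 S=0 W=0
Step 3 [NS]: N:car5-GO,E:wait,S:empty,W:wait | queues: N=0 E=2 S=0 W=0
Step 4 [NS]: N:empty,E:wait,S:empty,W:wait | queues: N=0 E=2 S=0 W=0
Step 5 [EW]: N:wait,E:car4-GO,S:wait,W:empty | queues: N=0 E=1 S=0 W=0

N: empty
E: 6
S: empty
W: empty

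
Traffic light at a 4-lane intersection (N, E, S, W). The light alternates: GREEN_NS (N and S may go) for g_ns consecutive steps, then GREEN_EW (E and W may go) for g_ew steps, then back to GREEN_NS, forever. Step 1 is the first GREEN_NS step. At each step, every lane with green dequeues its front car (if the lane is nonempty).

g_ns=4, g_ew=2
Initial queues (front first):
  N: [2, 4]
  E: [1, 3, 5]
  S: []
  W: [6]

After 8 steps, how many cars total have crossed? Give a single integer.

Step 1 [NS]: N:car2-GO,E:wait,S:empty,W:wait | queues: N=1 E=3 S=0 W=1
Step 2 [NS]: N:car4-GO,E:wait,S:empty,W:wait | queues: N=0 E=3 S=0 W=1
Step 3 [NS]: N:empty,E:wait,S:empty,W:wait | queues: N=0 E=3 S=0 W=1
Step 4 [NS]: N:empty,E:wait,S:empty,W:wait | queues: N=0 E=3 S=0 W=1
Step 5 [EW]: N:wait,E:car1-GO,S:wait,W:car6-GO | queues: N=0 E=2 S=0 W=0
Step 6 [EW]: N:wait,E:car3-GO,S:wait,W:empty | queues: N=0 E=1 S=0 W=0
Step 7 [NS]: N:empty,E:wait,S:empty,W:wait | queues: N=0 E=1 S=0 W=0
Step 8 [NS]: N:empty,E:wait,S:empty,W:wait | queues: N=0 E=1 S=0 W=0
Cars crossed by step 8: 5

Answer: 5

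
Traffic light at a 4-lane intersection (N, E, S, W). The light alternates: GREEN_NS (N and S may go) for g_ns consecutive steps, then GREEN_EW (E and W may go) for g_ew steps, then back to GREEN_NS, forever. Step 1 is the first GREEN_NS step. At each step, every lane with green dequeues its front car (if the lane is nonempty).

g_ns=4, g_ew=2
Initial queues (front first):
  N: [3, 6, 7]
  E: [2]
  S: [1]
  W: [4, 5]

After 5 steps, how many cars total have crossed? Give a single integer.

Step 1 [NS]: N:car3-GO,E:wait,S:car1-GO,W:wait | queues: N=2 E=1 S=0 W=2
Step 2 [NS]: N:car6-GO,E:wait,S:empty,W:wait | queues: N=1 E=1 S=0 W=2
Step 3 [NS]: N:car7-GO,E:wait,S:empty,W:wait | queues: N=0 E=1 S=0 W=2
Step 4 [NS]: N:empty,E:wait,S:empty,W:wait | queues: N=0 E=1 S=0 W=2
Step 5 [EW]: N:wait,E:car2-GO,S:wait,W:car4-GO | queues: N=0 E=0 S=0 W=1
Cars crossed by step 5: 6

Answer: 6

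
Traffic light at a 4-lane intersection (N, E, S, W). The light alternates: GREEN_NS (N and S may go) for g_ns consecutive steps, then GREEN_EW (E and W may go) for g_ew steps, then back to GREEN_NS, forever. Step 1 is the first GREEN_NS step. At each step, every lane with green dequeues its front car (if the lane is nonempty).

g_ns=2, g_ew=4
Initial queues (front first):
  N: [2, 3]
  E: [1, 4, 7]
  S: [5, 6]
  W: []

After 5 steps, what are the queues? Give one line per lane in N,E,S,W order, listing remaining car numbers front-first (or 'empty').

Step 1 [NS]: N:car2-GO,E:wait,S:car5-GO,W:wait | queues: N=1 E=3 S=1 W=0
Step 2 [NS]: N:car3-GO,E:wait,S:car6-GO,W:wait | queues: N=0 E=3 S=0 W=0
Step 3 [EW]: N:wait,E:car1-GO,S:wait,W:empty | queues: N=0 E=2 S=0 W=0
Step 4 [EW]: N:wait,E:car4-GO,S:wait,W:empty | queues: N=0 E=1 S=0 W=0
Step 5 [EW]: N:wait,E:car7-GO,S:wait,W:empty | queues: N=0 E=0 S=0 W=0

N: empty
E: empty
S: empty
W: empty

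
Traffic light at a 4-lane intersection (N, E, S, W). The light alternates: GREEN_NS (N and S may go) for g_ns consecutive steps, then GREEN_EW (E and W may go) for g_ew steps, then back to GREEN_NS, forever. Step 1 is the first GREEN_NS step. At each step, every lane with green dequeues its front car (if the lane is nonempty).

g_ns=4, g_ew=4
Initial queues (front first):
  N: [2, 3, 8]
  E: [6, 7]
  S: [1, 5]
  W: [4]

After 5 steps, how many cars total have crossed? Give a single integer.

Answer: 7

Derivation:
Step 1 [NS]: N:car2-GO,E:wait,S:car1-GO,W:wait | queues: N=2 E=2 S=1 W=1
Step 2 [NS]: N:car3-GO,E:wait,S:car5-GO,W:wait | queues: N=1 E=2 S=0 W=1
Step 3 [NS]: N:car8-GO,E:wait,S:empty,W:wait | queues: N=0 E=2 S=0 W=1
Step 4 [NS]: N:empty,E:wait,S:empty,W:wait | queues: N=0 E=2 S=0 W=1
Step 5 [EW]: N:wait,E:car6-GO,S:wait,W:car4-GO | queues: N=0 E=1 S=0 W=0
Cars crossed by step 5: 7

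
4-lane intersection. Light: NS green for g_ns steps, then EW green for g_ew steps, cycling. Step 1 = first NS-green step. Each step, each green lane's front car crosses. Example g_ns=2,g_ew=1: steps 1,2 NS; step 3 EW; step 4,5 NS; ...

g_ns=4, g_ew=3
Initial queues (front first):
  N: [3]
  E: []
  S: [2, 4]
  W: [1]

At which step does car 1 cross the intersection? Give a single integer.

Step 1 [NS]: N:car3-GO,E:wait,S:car2-GO,W:wait | queues: N=0 E=0 S=1 W=1
Step 2 [NS]: N:empty,E:wait,S:car4-GO,W:wait | queues: N=0 E=0 S=0 W=1
Step 3 [NS]: N:empty,E:wait,S:empty,W:wait | queues: N=0 E=0 S=0 W=1
Step 4 [NS]: N:empty,E:wait,S:empty,W:wait | queues: N=0 E=0 S=0 W=1
Step 5 [EW]: N:wait,E:empty,S:wait,W:car1-GO | queues: N=0 E=0 S=0 W=0
Car 1 crosses at step 5

5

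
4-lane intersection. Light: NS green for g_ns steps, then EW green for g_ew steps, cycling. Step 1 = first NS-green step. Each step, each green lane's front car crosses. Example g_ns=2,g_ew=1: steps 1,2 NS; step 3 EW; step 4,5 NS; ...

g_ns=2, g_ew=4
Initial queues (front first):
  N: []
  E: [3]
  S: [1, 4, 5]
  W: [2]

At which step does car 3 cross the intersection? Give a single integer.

Step 1 [NS]: N:empty,E:wait,S:car1-GO,W:wait | queues: N=0 E=1 S=2 W=1
Step 2 [NS]: N:empty,E:wait,S:car4-GO,W:wait | queues: N=0 E=1 S=1 W=1
Step 3 [EW]: N:wait,E:car3-GO,S:wait,W:car2-GO | queues: N=0 E=0 S=1 W=0
Step 4 [EW]: N:wait,E:empty,S:wait,W:empty | queues: N=0 E=0 S=1 W=0
Step 5 [EW]: N:wait,E:empty,S:wait,W:empty | queues: N=0 E=0 S=1 W=0
Step 6 [EW]: N:wait,E:empty,S:wait,W:empty | queues: N=0 E=0 S=1 W=0
Step 7 [NS]: N:empty,E:wait,S:car5-GO,W:wait | queues: N=0 E=0 S=0 W=0
Car 3 crosses at step 3

3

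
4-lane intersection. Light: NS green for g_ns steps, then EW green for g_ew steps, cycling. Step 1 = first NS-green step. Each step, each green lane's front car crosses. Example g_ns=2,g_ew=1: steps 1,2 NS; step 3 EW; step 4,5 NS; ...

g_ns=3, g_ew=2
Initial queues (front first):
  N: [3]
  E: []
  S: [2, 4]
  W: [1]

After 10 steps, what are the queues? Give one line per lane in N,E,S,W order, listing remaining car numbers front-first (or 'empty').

Step 1 [NS]: N:car3-GO,E:wait,S:car2-GO,W:wait | queues: N=0 E=0 S=1 W=1
Step 2 [NS]: N:empty,E:wait,S:car4-GO,W:wait | queues: N=0 E=0 S=0 W=1
Step 3 [NS]: N:empty,E:wait,S:empty,W:wait | queues: N=0 E=0 S=0 W=1
Step 4 [EW]: N:wait,E:empty,S:wait,W:car1-GO | queues: N=0 E=0 S=0 W=0

N: empty
E: empty
S: empty
W: empty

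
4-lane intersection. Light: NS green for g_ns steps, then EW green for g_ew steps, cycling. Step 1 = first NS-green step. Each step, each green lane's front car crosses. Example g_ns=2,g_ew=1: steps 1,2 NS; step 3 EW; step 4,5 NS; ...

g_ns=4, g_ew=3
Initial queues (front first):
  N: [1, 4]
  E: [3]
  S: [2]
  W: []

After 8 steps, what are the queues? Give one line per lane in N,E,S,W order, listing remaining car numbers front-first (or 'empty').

Step 1 [NS]: N:car1-GO,E:wait,S:car2-GO,W:wait | queues: N=1 E=1 S=0 W=0
Step 2 [NS]: N:car4-GO,E:wait,S:empty,W:wait | queues: N=0 E=1 S=0 W=0
Step 3 [NS]: N:empty,E:wait,S:empty,W:wait | queues: N=0 E=1 S=0 W=0
Step 4 [NS]: N:empty,E:wait,S:empty,W:wait | queues: N=0 E=1 S=0 W=0
Step 5 [EW]: N:wait,E:car3-GO,S:wait,W:empty | queues: N=0 E=0 S=0 W=0

N: empty
E: empty
S: empty
W: empty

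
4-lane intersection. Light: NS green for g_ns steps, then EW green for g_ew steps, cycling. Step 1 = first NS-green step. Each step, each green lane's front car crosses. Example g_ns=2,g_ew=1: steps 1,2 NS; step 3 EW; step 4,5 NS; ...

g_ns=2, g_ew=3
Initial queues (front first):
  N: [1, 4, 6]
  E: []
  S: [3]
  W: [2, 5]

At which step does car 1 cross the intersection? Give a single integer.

Step 1 [NS]: N:car1-GO,E:wait,S:car3-GO,W:wait | queues: N=2 E=0 S=0 W=2
Step 2 [NS]: N:car4-GO,E:wait,S:empty,W:wait | queues: N=1 E=0 S=0 W=2
Step 3 [EW]: N:wait,E:empty,S:wait,W:car2-GO | queues: N=1 E=0 S=0 W=1
Step 4 [EW]: N:wait,E:empty,S:wait,W:car5-GO | queues: N=1 E=0 S=0 W=0
Step 5 [EW]: N:wait,E:empty,S:wait,W:empty | queues: N=1 E=0 S=0 W=0
Step 6 [NS]: N:car6-GO,E:wait,S:empty,W:wait | queues: N=0 E=0 S=0 W=0
Car 1 crosses at step 1

1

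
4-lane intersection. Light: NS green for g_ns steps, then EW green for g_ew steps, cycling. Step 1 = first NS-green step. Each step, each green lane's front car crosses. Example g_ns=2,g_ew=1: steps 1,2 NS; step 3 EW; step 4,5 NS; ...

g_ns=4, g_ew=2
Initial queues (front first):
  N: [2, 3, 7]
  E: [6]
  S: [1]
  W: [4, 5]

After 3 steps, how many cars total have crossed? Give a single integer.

Answer: 4

Derivation:
Step 1 [NS]: N:car2-GO,E:wait,S:car1-GO,W:wait | queues: N=2 E=1 S=0 W=2
Step 2 [NS]: N:car3-GO,E:wait,S:empty,W:wait | queues: N=1 E=1 S=0 W=2
Step 3 [NS]: N:car7-GO,E:wait,S:empty,W:wait | queues: N=0 E=1 S=0 W=2
Cars crossed by step 3: 4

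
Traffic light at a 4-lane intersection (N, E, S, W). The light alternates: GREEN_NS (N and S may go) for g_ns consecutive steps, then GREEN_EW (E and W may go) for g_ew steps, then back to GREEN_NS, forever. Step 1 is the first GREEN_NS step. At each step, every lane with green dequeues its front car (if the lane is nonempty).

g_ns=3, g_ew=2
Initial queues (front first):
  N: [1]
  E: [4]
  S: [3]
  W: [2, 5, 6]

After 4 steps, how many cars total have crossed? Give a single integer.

Answer: 4

Derivation:
Step 1 [NS]: N:car1-GO,E:wait,S:car3-GO,W:wait | queues: N=0 E=1 S=0 W=3
Step 2 [NS]: N:empty,E:wait,S:empty,W:wait | queues: N=0 E=1 S=0 W=3
Step 3 [NS]: N:empty,E:wait,S:empty,W:wait | queues: N=0 E=1 S=0 W=3
Step 4 [EW]: N:wait,E:car4-GO,S:wait,W:car2-GO | queues: N=0 E=0 S=0 W=2
Cars crossed by step 4: 4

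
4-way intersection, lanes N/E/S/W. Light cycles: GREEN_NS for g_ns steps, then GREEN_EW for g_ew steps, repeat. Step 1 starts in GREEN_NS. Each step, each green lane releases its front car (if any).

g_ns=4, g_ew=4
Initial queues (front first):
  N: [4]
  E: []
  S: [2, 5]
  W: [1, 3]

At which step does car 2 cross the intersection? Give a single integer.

Step 1 [NS]: N:car4-GO,E:wait,S:car2-GO,W:wait | queues: N=0 E=0 S=1 W=2
Step 2 [NS]: N:empty,E:wait,S:car5-GO,W:wait | queues: N=0 E=0 S=0 W=2
Step 3 [NS]: N:empty,E:wait,S:empty,W:wait | queues: N=0 E=0 S=0 W=2
Step 4 [NS]: N:empty,E:wait,S:empty,W:wait | queues: N=0 E=0 S=0 W=2
Step 5 [EW]: N:wait,E:empty,S:wait,W:car1-GO | queues: N=0 E=0 S=0 W=1
Step 6 [EW]: N:wait,E:empty,S:wait,W:car3-GO | queues: N=0 E=0 S=0 W=0
Car 2 crosses at step 1

1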